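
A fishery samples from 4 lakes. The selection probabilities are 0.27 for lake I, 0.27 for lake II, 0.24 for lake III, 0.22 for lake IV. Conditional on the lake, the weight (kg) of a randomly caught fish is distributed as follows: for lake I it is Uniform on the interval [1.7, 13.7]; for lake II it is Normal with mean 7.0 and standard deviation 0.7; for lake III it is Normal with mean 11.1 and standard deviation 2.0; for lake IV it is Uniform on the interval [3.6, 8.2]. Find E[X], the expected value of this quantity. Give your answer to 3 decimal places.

Component means — I: 7.7; II: 7; III: 11.1; IV: 5.9.
E[X] = 0.27·7.7 + 0.27·7 + 0.24·11.1 + 0.22·5.9 = 7.931.

7.931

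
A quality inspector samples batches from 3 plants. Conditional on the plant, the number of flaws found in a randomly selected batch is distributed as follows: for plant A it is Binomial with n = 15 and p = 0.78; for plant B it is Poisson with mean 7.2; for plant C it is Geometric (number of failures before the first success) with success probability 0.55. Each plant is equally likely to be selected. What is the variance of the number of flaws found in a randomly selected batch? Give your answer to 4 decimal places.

23.6863

Per component, A: μ=11.7, E[X²]=139.464; B: μ=7.2, E[X²]=59.04; C: μ=0.818182, E[X²]=2.15702.
E[X] = 0.333333·11.7 + 0.333333·7.2 + 0.333333·0.818182 = 6.57273.
E[X²] = 0.333333·139.464 + 0.333333·59.04 + 0.333333·2.15702 = 66.887.
Var(X) = E[X²] − (E[X])² = 66.887 − 43.2007 = 23.6863.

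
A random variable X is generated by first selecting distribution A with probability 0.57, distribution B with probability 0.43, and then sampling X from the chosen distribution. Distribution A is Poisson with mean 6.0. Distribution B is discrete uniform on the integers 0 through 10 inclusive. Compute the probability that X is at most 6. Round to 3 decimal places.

0.619

Conditional on each component, P(X ≤ 6): A: 0.606303; B: 0.636364.
By total probability, P(X ≤ 6) = 0.57·0.606303 + 0.43·0.636364 = 0.619229.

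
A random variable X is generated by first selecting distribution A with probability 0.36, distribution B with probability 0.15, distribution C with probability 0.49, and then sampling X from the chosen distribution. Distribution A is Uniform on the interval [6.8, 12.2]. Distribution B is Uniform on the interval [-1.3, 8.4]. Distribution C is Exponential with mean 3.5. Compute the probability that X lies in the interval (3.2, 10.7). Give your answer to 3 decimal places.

Conditional on each component, P(3.2 < X < 10.7): A: 0.722222; B: 0.536082; C: 0.353781.
By total probability, P(3.2 < X < 10.7) = 0.36·0.722222 + 0.15·0.536082 + 0.49·0.353781 = 0.513765.

0.514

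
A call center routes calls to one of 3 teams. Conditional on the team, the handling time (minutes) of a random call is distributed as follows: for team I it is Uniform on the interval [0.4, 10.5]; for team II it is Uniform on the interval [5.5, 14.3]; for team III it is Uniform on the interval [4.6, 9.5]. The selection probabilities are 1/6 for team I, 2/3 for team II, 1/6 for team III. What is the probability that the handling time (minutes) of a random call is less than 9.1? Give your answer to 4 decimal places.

Conditional on each team, P(X < 9.1): I: 0.861386; II: 0.409091; III: 0.918367.
By total probability, P(X < 9.1) = 0.166667·0.861386 + 0.666667·0.409091 + 0.166667·0.918367 = 0.569353.

0.5694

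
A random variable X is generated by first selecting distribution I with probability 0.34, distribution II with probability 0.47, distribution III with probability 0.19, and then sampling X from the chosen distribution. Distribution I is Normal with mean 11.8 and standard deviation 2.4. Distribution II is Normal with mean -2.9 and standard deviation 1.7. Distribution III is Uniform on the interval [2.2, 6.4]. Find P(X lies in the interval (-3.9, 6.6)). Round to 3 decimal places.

0.534

Conditional on each component, P(-3.9 < X < 6.6): I: 0.0151301; II: 0.721813; III: 1.
By total probability, P(-3.9 < X < 6.6) = 0.34·0.0151301 + 0.47·0.721813 + 0.19·1 = 0.534396.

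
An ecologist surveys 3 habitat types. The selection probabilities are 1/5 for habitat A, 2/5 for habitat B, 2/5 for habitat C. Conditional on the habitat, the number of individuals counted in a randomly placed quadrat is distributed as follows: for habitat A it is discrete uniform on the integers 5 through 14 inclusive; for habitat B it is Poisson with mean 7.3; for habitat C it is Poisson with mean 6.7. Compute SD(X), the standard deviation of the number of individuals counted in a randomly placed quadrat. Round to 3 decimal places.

Per component, A: μ=9.5, E[X²]=98.5; B: μ=7.3, E[X²]=60.59; C: μ=6.7, E[X²]=51.59.
E[X] = 0.2·9.5 + 0.4·7.3 + 0.4·6.7 = 7.5.
E[X²] = 0.2·98.5 + 0.4·60.59 + 0.4·51.59 = 64.572.
Var(X) = E[X²] − (E[X])² = 64.572 − 56.25 = 8.322.
SD(X) = √8.322 = 2.88479.

2.885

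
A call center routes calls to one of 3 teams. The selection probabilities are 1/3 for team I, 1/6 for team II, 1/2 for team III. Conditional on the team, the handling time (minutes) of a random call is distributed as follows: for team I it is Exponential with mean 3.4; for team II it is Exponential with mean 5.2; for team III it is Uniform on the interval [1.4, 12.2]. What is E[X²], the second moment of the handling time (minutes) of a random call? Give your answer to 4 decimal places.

For each component E[X²] = Var + (mean)², giving I: 23.12; II: 54.08; III: 55.96.
Overall E[X²] = 0.333333·23.12 + 0.166667·54.08 + 0.5·55.96 = 44.7.

44.7000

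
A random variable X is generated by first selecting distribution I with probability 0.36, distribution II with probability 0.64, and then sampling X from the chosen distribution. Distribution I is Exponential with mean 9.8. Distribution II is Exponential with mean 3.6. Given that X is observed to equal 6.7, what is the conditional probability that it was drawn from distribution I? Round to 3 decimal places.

Likelihoods f(6.7 | ·): I: 0.0515061; II: 0.0431944.
Posterior ∝ prior × likelihood. Numerator for I: 0.36·0.0515061 = 0.0185422.
Normalizing constant: 0.36·0.0515061 + 0.64·0.0431944 = 0.0461866.
P(I | observation) = 0.0185422 / 0.0461866 = 0.401463.

0.401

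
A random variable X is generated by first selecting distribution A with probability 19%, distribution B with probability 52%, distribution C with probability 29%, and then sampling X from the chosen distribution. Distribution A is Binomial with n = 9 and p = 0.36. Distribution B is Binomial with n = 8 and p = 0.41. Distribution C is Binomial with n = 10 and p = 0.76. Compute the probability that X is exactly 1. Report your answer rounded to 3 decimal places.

0.060

Conditional on each component, P(X = 1): A: 0.0911979; B: 0.0816278; C: 2.00777e-05.
By total probability, P(X = 1) = 0.19·0.0911979 + 0.52·0.0816278 + 0.29·2.00777e-05 = 0.0597799.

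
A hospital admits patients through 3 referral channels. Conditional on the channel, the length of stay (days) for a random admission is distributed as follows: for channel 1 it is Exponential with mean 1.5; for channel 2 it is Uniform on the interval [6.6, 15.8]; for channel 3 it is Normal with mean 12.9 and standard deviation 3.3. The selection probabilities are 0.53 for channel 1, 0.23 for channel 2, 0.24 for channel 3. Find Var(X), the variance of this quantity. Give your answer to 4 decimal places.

Per component, 1: μ=1.5, E[X²]=4.5; 2: μ=11.2, E[X²]=132.493; 3: μ=12.9, E[X²]=177.3.
E[X] = 0.53·1.5 + 0.23·11.2 + 0.24·12.9 = 6.467.
E[X²] = 0.53·4.5 + 0.23·132.493 + 0.24·177.3 = 75.4105.
Var(X) = E[X²] − (E[X])² = 75.4105 − 41.8221 = 33.5884.

33.5884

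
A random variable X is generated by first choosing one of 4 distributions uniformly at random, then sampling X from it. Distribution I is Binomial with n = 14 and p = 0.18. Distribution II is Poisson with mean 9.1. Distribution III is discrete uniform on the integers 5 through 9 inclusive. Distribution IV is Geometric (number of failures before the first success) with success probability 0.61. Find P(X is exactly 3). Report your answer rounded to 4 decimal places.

Conditional on each component, P(X = 3): I: 0.239261; II: 0.0140247; III: 0; IV: 0.0361846.
By total probability, P(X = 3) = 0.25·0.239261 + 0.25·0.0140247 + 0.25·0 + 0.25·0.0361846 = 0.0723675.

0.0724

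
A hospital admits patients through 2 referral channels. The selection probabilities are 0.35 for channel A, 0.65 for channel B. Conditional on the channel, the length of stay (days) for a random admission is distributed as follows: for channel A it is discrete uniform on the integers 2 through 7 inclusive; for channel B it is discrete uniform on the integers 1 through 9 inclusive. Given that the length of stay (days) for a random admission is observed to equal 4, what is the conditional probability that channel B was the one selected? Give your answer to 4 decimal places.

Likelihoods P(X=4 | ·): A: 0.166667; B: 0.111111.
Posterior ∝ prior × likelihood. Numerator for B: 0.65·0.111111 = 0.0722222.
Normalizing constant: 0.35·0.166667 + 0.65·0.111111 = 0.130556.
P(B | observation) = 0.0722222 / 0.130556 = 0.553191.

0.5532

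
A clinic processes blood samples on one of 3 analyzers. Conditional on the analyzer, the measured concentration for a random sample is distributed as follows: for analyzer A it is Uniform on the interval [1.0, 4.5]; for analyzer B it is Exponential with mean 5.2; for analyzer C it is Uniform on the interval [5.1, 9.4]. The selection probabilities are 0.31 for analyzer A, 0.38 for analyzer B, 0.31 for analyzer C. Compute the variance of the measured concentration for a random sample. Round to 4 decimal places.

14.2175

Per component, A: μ=2.75, E[X²]=8.58333; B: μ=5.2, E[X²]=54.08; C: μ=7.25, E[X²]=54.1033.
E[X] = 0.31·2.75 + 0.38·5.2 + 0.31·7.25 = 5.076.
E[X²] = 0.31·8.58333 + 0.38·54.08 + 0.31·54.1033 = 39.9833.
Var(X) = E[X²] − (E[X])² = 39.9833 − 25.7658 = 14.2175.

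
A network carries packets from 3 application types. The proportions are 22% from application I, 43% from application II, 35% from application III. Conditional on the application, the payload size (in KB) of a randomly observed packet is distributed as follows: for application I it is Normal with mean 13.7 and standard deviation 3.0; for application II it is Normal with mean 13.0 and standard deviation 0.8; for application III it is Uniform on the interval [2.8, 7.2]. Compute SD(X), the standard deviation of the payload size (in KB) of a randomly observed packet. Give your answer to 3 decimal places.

Per component, I: μ=13.7, E[X²]=196.69; II: μ=13, E[X²]=169.64; III: μ=5, E[X²]=26.6133.
E[X] = 0.22·13.7 + 0.43·13 + 0.35·5 = 10.354.
E[X²] = 0.22·196.69 + 0.43·169.64 + 0.35·26.6133 = 125.532.
Var(X) = E[X²] − (E[X])² = 125.532 − 107.205 = 18.3264.
SD(X) = √18.3264 = 4.28093.

4.281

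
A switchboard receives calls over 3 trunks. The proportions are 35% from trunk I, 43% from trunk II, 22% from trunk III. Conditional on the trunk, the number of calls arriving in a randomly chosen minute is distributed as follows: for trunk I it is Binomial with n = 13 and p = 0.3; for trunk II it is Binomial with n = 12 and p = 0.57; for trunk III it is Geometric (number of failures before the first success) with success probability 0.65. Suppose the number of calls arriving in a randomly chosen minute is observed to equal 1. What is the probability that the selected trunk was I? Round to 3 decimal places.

0.273

Likelihoods P(X=1 | ·): I: 0.053981; II: 0.000635637; III: 0.2275.
Posterior ∝ prior × likelihood. Numerator for I: 0.35·0.053981 = 0.0188934.
Normalizing constant: 0.35·0.053981 + 0.43·0.000635637 + 0.22·0.2275 = 0.0692167.
P(I | observation) = 0.0188934 / 0.0692167 = 0.27296.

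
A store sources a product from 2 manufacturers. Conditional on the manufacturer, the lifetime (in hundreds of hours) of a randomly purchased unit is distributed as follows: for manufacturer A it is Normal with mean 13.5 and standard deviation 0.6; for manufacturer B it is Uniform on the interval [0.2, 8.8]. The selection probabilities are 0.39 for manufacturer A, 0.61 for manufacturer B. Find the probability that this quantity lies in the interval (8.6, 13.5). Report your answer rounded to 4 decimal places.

0.2092

Conditional on each manufacturer, P(8.6 < X < 13.5): A: 0.5; B: 0.0232558.
By total probability, P(8.6 < X < 13.5) = 0.39·0.5 + 0.61·0.0232558 = 0.209186.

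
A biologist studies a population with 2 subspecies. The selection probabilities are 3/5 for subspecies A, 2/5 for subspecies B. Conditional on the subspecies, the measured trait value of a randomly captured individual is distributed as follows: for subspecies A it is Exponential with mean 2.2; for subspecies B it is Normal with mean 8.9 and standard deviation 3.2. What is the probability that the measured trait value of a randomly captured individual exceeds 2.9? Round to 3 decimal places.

0.548

Conditional on each subspecies, P(X > 2.9): A: 0.267621; B: 0.969604.
By total probability, P(X > 2.9) = 0.6·0.267621 + 0.4·0.969604 = 0.548414.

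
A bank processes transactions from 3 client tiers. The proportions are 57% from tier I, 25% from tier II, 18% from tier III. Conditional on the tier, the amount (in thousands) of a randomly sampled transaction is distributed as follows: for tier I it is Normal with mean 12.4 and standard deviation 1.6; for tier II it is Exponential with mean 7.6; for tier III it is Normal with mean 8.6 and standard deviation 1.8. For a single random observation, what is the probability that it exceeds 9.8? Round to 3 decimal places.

0.655

Conditional on each tier, P(X > 9.8): I: 0.947919; II: 0.275416; III: 0.252493.
By total probability, P(X > 9.8) = 0.57·0.947919 + 0.25·0.275416 + 0.18·0.252493 = 0.654616.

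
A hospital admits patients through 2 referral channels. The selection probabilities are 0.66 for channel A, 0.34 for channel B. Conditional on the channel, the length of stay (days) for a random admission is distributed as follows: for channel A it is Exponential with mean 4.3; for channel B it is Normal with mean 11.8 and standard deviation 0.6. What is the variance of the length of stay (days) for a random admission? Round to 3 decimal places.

24.948

Per component, A: μ=4.3, E[X²]=36.98; B: μ=11.8, E[X²]=139.6.
E[X] = 0.66·4.3 + 0.34·11.8 = 6.85.
E[X²] = 0.66·36.98 + 0.34·139.6 = 71.8708.
Var(X) = E[X²] − (E[X])² = 71.8708 − 46.9225 = 24.9483.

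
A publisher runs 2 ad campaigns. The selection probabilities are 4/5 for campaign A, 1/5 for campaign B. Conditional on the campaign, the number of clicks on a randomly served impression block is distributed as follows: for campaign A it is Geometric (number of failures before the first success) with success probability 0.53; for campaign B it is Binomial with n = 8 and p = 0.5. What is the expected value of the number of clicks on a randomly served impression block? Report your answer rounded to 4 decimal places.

Component means — A: 0.886792; B: 4.
E[X] = 0.8·0.886792 + 0.2·4 = 1.50943.

1.5094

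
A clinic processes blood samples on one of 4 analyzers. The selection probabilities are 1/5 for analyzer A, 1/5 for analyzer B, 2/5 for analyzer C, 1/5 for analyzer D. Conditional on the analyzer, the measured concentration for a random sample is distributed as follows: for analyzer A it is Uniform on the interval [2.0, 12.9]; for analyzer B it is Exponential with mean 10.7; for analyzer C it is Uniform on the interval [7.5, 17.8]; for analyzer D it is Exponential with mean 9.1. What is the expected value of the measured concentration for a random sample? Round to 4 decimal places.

10.5100

Component means — A: 7.45; B: 10.7; C: 12.65; D: 9.1.
E[X] = 0.2·7.45 + 0.2·10.7 + 0.4·12.65 + 0.2·9.1 = 10.51.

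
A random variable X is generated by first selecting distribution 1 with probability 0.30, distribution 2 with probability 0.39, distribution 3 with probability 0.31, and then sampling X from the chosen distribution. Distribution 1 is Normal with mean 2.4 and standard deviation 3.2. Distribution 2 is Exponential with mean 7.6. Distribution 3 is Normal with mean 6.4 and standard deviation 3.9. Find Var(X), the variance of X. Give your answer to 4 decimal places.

35.1393

Per component, 1: μ=2.4, E[X²]=16; 2: μ=7.6, E[X²]=115.52; 3: μ=6.4, E[X²]=56.17.
E[X] = 0.3·2.4 + 0.39·7.6 + 0.31·6.4 = 5.668.
E[X²] = 0.3·16 + 0.39·115.52 + 0.31·56.17 = 67.2655.
Var(X) = E[X²] − (E[X])² = 67.2655 − 32.1262 = 35.1393.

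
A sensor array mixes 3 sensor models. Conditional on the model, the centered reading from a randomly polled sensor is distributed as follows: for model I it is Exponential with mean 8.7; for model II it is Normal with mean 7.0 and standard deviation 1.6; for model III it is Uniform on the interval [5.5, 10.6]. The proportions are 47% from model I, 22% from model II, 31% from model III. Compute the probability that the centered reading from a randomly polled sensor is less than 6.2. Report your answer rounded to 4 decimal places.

0.3500

Conditional on each model, P(X < 6.2): I: 0.509654; II: 0.308538; III: 0.137255.
By total probability, P(X < 6.2) = 0.47·0.509654 + 0.22·0.308538 + 0.31·0.137255 = 0.349965.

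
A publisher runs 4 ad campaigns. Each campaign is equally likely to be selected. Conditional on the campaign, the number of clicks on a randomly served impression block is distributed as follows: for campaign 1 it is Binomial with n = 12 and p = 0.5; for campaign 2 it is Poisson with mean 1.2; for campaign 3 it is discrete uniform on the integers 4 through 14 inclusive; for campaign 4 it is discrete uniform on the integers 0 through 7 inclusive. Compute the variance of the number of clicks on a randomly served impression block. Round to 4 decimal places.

Per component, 1: μ=6, E[X²]=39; 2: μ=1.2, E[X²]=2.64; 3: μ=9, E[X²]=91; 4: μ=3.5, E[X²]=17.5.
E[X] = 0.25·6 + 0.25·1.2 + 0.25·9 + 0.25·3.5 = 4.925.
E[X²] = 0.25·39 + 0.25·2.64 + 0.25·91 + 0.25·17.5 = 37.535.
Var(X) = E[X²] − (E[X])² = 37.535 − 24.2556 = 13.2794.

13.2794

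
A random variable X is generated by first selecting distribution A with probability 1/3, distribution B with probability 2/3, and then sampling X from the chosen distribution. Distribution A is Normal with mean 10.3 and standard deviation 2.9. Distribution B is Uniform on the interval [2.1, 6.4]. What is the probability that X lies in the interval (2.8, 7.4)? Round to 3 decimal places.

Conditional on each component, P(2.8 < X < 7.4): A: 0.153803; B: 0.837209.
By total probability, P(2.8 < X < 7.4) = 0.333333·0.153803 + 0.666667·0.837209 = 0.609407.

0.609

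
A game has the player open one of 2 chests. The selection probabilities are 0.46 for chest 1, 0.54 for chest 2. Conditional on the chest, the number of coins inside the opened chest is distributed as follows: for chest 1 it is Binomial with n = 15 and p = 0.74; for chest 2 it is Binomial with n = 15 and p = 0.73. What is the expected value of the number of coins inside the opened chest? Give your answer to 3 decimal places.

11.019

Component means — 1: 11.1; 2: 10.95.
E[X] = 0.46·11.1 + 0.54·10.95 = 11.019.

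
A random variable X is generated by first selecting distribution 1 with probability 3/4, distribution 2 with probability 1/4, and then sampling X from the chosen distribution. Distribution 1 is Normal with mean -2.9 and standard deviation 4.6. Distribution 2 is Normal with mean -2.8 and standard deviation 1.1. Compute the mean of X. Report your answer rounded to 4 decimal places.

Component means — 1: -2.9; 2: -2.8.
E[X] = 0.75·-2.9 + 0.25·-2.8 = -2.875.

-2.8750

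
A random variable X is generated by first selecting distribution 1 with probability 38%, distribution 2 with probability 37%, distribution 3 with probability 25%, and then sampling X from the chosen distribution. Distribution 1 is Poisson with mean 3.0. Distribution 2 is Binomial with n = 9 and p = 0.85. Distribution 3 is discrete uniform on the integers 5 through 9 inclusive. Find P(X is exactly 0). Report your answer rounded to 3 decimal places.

Conditional on each component, P(X = 0): 1: 0.0497871; 2: 3.84434e-08; 3: 0.
By total probability, P(X = 0) = 0.38·0.0497871 + 0.37·3.84434e-08 + 0.25·0 = 0.0189191.

0.019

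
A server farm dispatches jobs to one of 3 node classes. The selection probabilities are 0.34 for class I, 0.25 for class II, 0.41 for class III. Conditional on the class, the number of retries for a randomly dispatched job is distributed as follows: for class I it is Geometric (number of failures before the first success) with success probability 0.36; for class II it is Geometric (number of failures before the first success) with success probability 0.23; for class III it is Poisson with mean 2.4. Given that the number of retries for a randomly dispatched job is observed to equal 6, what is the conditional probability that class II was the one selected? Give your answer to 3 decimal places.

0.396

Likelihoods P(X=6 | ·): I: 0.024739; II: 0.0479371; III: 0.0240784.
Posterior ∝ prior × likelihood. Numerator for II: 0.25·0.0479371 = 0.0119843.
Normalizing constant: 0.34·0.024739 + 0.25·0.0479371 + 0.41·0.0240784 = 0.0302677.
P(II | observation) = 0.0119843 / 0.0302677 = 0.395943.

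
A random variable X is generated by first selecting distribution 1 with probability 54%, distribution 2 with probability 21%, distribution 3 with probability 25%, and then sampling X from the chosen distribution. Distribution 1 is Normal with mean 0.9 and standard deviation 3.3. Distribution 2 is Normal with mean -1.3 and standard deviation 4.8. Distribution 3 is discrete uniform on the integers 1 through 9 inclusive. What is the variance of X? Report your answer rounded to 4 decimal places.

Per component, 1: μ=0.9, E[X²]=11.7; 2: μ=-1.3, E[X²]=24.73; 3: μ=5, E[X²]=31.6667.
E[X] = 0.54·0.9 + 0.21·-1.3 + 0.25·5 = 1.463.
E[X²] = 0.54·11.7 + 0.21·24.73 + 0.25·31.6667 = 19.428.
Var(X) = E[X²] − (E[X])² = 19.428 − 2.14037 = 17.2876.

17.2876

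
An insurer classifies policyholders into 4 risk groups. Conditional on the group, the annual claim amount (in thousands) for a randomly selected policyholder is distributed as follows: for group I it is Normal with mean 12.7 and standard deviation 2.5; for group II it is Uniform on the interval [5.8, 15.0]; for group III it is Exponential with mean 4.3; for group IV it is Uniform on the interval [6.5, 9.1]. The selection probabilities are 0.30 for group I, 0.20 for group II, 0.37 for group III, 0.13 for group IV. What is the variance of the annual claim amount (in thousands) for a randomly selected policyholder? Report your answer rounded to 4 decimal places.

Per component, I: μ=12.7, E[X²]=167.54; II: μ=10.4, E[X²]=115.213; III: μ=4.3, E[X²]=36.98; IV: μ=7.8, E[X²]=61.4033.
E[X] = 0.3·12.7 + 0.2·10.4 + 0.37·4.3 + 0.13·7.8 = 8.495.
E[X²] = 0.3·167.54 + 0.2·115.213 + 0.37·36.98 + 0.13·61.4033 = 94.9697.
Var(X) = E[X²] − (E[X])² = 94.9697 − 72.165 = 22.8047.

22.8047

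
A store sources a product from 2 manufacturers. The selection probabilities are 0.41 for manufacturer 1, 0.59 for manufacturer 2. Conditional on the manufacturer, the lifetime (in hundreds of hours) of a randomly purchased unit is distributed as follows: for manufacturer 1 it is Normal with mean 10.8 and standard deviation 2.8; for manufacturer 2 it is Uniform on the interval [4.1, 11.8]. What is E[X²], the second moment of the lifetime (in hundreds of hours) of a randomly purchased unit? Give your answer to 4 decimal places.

91.2414

For each component E[X²] = Var + (mean)², giving 1: 124.48; 2: 68.1433.
Overall E[X²] = 0.41·124.48 + 0.59·68.1433 = 91.2414.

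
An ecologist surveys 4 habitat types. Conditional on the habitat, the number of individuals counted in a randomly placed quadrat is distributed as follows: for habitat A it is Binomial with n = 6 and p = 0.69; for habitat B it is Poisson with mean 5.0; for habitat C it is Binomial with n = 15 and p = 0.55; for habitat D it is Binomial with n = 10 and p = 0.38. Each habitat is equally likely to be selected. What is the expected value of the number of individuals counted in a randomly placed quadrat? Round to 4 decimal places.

Component means — A: 4.14; B: 5; C: 8.25; D: 3.8.
E[X] = 0.25·4.14 + 0.25·5 + 0.25·8.25 + 0.25·3.8 = 5.2975.

5.2975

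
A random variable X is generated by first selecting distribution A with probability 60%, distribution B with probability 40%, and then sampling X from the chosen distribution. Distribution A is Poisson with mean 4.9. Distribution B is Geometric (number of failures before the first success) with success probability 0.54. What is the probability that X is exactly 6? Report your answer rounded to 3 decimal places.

0.088

Conditional on each component, P(X = 6): A: 0.143153; B: 0.00511612.
By total probability, P(X = 6) = 0.6·0.143153 + 0.4·0.00511612 = 0.0879384.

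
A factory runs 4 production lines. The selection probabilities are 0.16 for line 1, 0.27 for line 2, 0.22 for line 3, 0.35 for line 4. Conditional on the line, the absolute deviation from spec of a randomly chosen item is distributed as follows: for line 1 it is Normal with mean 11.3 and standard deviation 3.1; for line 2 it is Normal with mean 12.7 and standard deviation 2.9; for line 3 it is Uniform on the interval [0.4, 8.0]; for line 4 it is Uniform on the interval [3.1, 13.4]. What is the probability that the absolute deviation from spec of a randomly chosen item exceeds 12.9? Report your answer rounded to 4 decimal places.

Conditional on each line, P(X > 12.9): 1: 0.302882; 2: 0.472509; 3: 0; 4: 0.0485437.
By total probability, P(X > 12.9) = 0.16·0.302882 + 0.27·0.472509 + 0.22·0 + 0.35·0.0485437 = 0.193029.

0.1930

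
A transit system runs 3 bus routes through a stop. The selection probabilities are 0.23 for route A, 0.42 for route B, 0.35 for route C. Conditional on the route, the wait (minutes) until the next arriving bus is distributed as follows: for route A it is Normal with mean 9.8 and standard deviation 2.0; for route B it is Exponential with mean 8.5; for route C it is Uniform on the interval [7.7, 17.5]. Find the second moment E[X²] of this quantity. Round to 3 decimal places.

For each component E[X²] = Var + (mean)², giving A: 100.04; B: 144.5; C: 166.763.
Overall E[X²] = 0.23·100.04 + 0.42·144.5 + 0.35·166.763 = 142.066.

142.066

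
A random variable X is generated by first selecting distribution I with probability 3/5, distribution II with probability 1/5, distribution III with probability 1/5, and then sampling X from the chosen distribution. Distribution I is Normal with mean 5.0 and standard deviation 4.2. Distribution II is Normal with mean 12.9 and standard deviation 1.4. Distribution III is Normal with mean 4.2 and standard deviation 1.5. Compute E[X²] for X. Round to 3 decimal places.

For each component E[X²] = Var + (mean)², giving I: 42.64; II: 168.37; III: 19.89.
Overall E[X²] = 0.6·42.64 + 0.2·168.37 + 0.2·19.89 = 63.236.

63.236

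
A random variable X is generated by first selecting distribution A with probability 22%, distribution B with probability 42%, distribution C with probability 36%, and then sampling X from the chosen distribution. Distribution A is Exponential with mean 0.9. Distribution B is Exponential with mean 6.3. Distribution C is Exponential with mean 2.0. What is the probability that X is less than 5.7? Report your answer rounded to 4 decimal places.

Conditional on each component, P(X < 5.7): A: 0.998224; B: 0.595362; C: 0.942156.
By total probability, P(X < 5.7) = 0.22·0.998224 + 0.42·0.595362 + 0.36·0.942156 = 0.808837.

0.8088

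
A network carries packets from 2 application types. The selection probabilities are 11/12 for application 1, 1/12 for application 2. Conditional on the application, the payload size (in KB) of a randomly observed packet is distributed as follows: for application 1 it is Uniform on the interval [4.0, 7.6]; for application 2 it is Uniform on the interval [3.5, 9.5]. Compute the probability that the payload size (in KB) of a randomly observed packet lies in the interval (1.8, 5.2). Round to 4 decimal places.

Conditional on each application, P(1.8 < X < 5.2): 1: 0.333333; 2: 0.283333.
By total probability, P(1.8 < X < 5.2) = 0.916667·0.333333 + 0.0833333·0.283333 = 0.329167.

0.3292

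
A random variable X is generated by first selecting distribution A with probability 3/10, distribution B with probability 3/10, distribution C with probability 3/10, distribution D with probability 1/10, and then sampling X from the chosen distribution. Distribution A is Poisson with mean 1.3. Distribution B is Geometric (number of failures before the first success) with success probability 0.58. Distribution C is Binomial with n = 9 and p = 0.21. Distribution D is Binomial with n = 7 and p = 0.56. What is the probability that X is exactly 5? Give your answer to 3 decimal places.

0.033

Conditional on each component, P(X = 5): A: 0.00843243; B: 0.00758009; C: 0.0200436; D: 0.223906.
By total probability, P(X = 5) = 0.3·0.00843243 + 0.3·0.00758009 + 0.3·0.0200436 + 0.1·0.223906 = 0.0332074.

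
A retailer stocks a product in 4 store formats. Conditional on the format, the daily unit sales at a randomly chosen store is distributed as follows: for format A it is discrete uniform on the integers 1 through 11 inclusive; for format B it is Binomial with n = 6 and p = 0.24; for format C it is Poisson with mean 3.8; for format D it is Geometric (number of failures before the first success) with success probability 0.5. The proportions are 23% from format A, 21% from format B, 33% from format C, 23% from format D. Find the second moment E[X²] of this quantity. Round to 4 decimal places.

17.9545

For each component E[X²] = Var + (mean)², giving A: 46; B: 3.168; C: 18.24; D: 3.
Overall E[X²] = 0.23·46 + 0.21·3.168 + 0.33·18.24 + 0.23·3 = 17.9545.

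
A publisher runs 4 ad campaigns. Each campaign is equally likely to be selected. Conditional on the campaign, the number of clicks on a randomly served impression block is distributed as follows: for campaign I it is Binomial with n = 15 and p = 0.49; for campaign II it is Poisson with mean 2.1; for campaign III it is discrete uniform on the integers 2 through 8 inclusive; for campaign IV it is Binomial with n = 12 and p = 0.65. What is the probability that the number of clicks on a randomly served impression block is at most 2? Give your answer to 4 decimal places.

Conditional on each campaign, P(X ≤ 2): I: 0.00461402; II: 0.649631; III: 0.142857; IV: 0.000847908.
By total probability, P(X ≤ 2) = 0.25·0.00461402 + 0.25·0.649631 + 0.25·0.142857 + 0.25·0.000847908 = 0.199488.

0.1995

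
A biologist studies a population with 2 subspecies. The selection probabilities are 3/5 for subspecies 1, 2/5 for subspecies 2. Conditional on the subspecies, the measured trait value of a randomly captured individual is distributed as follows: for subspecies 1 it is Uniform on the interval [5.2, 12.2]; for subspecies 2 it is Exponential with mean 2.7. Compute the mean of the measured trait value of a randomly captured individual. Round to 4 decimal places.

6.3000

Component means — 1: 8.7; 2: 2.7.
E[X] = 0.6·8.7 + 0.4·2.7 = 6.3.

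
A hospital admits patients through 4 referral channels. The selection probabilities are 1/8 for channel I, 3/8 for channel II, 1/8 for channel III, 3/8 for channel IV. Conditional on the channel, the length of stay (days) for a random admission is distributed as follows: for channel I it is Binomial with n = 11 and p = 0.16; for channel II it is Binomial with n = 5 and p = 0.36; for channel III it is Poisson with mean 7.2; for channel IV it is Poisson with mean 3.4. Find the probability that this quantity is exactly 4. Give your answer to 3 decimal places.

Conditional on each channel, P(X = 4): I: 0.0638188; II: 0.0537477; III: 0.0835985; IV: 0.185825.
By total probability, P(X = 4) = 0.125·0.0638188 + 0.375·0.0537477 + 0.125·0.0835985 + 0.375·0.185825 = 0.108267.

0.108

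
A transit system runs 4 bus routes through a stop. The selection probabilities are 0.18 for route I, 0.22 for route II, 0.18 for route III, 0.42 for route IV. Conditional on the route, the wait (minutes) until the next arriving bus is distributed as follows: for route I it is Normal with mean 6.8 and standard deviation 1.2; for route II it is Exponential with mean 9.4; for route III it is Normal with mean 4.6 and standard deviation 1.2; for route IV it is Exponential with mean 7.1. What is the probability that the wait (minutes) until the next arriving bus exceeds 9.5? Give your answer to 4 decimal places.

0.1925

Conditional on each route, P(X > 9.5): I: 0.0122245; II: 0.363987; III: 2.21971e-05; IV: 0.262362.
By total probability, P(X > 9.5) = 0.18·0.0122245 + 0.22·0.363987 + 0.18·2.21971e-05 + 0.42·0.262362 = 0.192474.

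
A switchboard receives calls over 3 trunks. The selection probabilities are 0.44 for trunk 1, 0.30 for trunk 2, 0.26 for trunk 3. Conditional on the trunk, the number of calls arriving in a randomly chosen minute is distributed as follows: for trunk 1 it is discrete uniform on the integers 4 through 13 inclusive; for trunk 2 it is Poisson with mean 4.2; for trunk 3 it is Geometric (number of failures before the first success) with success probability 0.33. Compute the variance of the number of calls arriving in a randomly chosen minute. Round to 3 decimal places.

14.086

Per component, 1: μ=8.5, E[X²]=80.5; 2: μ=4.2, E[X²]=21.84; 3: μ=2.0303, E[X²]=10.2746.
E[X] = 0.44·8.5 + 0.3·4.2 + 0.26·2.0303 = 5.52788.
E[X²] = 0.44·80.5 + 0.3·21.84 + 0.26·10.2746 = 44.6434.
Var(X) = E[X²] − (E[X])² = 44.6434 − 30.5574 = 14.0859.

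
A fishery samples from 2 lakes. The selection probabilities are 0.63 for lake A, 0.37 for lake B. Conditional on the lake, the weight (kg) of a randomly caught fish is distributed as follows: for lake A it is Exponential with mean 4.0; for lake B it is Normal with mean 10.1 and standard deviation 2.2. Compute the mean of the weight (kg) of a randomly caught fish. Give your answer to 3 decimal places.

Component means — A: 4; B: 10.1.
E[X] = 0.63·4 + 0.37·10.1 = 6.257.

6.257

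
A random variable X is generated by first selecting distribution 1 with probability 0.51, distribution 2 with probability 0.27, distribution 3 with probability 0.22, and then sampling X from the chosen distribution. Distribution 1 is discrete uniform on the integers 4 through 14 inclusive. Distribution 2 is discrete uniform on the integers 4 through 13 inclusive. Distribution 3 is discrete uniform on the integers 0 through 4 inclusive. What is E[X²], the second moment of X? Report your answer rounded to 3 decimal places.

69.465

For each component E[X²] = Var + (mean)², giving 1: 91; 2: 80.5; 3: 6.
Overall E[X²] = 0.51·91 + 0.27·80.5 + 0.22·6 = 69.465.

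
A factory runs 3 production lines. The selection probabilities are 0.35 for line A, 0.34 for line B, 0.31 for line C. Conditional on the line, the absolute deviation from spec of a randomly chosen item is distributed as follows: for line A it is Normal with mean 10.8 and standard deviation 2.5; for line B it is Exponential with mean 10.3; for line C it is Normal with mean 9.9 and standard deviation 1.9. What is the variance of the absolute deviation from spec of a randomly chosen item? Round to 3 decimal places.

Per component, A: μ=10.8, E[X²]=122.89; B: μ=10.3, E[X²]=212.18; C: μ=9.9, E[X²]=101.62.
E[X] = 0.35·10.8 + 0.34·10.3 + 0.31·9.9 = 10.351.
E[X²] = 0.35·122.89 + 0.34·212.18 + 0.31·101.62 = 146.655.
Var(X) = E[X²] − (E[X])² = 146.655 − 107.143 = 39.5117.

39.512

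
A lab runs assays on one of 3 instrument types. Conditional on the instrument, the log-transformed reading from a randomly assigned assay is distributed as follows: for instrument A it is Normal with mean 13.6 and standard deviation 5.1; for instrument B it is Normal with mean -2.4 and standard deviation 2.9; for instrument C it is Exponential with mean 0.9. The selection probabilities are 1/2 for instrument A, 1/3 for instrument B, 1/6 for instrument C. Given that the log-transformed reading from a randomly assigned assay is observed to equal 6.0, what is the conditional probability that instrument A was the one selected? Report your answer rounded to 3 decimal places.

0.933

Likelihoods f(6.0 | ·): A: 0.0257706; B: 0.00207321; C: 0.00141404.
Posterior ∝ prior × likelihood. Numerator for A: 0.5·0.0257706 = 0.0128853.
Normalizing constant: 0.5·0.0257706 + 0.333333·0.00207321 + 0.166667·0.00141404 = 0.013812.
P(A | observation) = 0.0128853 / 0.013812 = 0.932903.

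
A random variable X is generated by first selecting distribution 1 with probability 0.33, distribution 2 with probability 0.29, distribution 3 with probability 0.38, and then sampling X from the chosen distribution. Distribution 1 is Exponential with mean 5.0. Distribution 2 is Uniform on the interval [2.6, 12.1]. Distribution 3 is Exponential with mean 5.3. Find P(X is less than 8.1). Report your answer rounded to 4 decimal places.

Conditional on each component, P(X < 8.1): 1: 0.802101; 2: 0.578947; 3: 0.783096.
By total probability, P(X < 8.1) = 0.33·0.802101 + 0.29·0.578947 + 0.38·0.783096 = 0.730165.

0.7302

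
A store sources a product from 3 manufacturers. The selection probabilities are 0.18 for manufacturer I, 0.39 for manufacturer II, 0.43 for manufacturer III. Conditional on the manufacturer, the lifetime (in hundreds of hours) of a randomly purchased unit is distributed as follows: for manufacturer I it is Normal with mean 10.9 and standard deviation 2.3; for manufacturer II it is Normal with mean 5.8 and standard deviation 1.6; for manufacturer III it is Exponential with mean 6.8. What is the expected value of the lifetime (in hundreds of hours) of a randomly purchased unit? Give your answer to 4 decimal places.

Component means — I: 10.9; II: 5.8; III: 6.8.
E[X] = 0.18·10.9 + 0.39·5.8 + 0.43·6.8 = 7.148.

7.1480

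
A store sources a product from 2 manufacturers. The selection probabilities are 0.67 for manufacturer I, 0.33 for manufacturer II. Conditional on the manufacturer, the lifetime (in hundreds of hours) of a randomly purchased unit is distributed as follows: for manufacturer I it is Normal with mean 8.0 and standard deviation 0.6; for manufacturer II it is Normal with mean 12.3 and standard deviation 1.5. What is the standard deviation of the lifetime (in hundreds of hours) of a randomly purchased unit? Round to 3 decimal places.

Per component, I: μ=8, E[X²]=64.36; II: μ=12.3, E[X²]=153.54.
E[X] = 0.67·8 + 0.33·12.3 = 9.419.
E[X²] = 0.67·64.36 + 0.33·153.54 = 93.7894.
Var(X) = E[X²] − (E[X])² = 93.7894 − 88.7176 = 5.07184.
SD(X) = √5.07184 = 2.25207.

2.252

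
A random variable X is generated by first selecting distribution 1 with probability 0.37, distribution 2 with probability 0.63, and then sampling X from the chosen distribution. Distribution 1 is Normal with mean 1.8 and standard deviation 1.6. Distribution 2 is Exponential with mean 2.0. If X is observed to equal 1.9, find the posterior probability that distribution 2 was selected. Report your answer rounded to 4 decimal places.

0.5695

Likelihoods f(1.9 | ·): 1: 0.248852; 2: 0.193371.
Posterior ∝ prior × likelihood. Numerator for 2: 0.63·0.193371 = 0.121823.
Normalizing constant: 0.37·0.248852 + 0.63·0.193371 = 0.213899.
P(2 | observation) = 0.121823 / 0.213899 = 0.569538.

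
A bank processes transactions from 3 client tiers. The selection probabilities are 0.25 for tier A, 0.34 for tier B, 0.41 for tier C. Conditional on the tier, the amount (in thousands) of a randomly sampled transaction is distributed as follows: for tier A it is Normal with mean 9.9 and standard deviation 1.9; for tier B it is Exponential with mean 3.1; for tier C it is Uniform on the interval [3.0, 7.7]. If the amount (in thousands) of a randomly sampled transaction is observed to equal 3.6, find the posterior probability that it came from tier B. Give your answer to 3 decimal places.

0.282

Likelihoods f(3.6 | ·): A: 0.000860478; B: 0.100994; C: 0.212766.
Posterior ∝ prior × likelihood. Numerator for B: 0.34·0.100994 = 0.034338.
Normalizing constant: 0.25·0.000860478 + 0.34·0.100994 + 0.41·0.212766 = 0.121787.
P(B | observation) = 0.034338 / 0.121787 = 0.281951.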